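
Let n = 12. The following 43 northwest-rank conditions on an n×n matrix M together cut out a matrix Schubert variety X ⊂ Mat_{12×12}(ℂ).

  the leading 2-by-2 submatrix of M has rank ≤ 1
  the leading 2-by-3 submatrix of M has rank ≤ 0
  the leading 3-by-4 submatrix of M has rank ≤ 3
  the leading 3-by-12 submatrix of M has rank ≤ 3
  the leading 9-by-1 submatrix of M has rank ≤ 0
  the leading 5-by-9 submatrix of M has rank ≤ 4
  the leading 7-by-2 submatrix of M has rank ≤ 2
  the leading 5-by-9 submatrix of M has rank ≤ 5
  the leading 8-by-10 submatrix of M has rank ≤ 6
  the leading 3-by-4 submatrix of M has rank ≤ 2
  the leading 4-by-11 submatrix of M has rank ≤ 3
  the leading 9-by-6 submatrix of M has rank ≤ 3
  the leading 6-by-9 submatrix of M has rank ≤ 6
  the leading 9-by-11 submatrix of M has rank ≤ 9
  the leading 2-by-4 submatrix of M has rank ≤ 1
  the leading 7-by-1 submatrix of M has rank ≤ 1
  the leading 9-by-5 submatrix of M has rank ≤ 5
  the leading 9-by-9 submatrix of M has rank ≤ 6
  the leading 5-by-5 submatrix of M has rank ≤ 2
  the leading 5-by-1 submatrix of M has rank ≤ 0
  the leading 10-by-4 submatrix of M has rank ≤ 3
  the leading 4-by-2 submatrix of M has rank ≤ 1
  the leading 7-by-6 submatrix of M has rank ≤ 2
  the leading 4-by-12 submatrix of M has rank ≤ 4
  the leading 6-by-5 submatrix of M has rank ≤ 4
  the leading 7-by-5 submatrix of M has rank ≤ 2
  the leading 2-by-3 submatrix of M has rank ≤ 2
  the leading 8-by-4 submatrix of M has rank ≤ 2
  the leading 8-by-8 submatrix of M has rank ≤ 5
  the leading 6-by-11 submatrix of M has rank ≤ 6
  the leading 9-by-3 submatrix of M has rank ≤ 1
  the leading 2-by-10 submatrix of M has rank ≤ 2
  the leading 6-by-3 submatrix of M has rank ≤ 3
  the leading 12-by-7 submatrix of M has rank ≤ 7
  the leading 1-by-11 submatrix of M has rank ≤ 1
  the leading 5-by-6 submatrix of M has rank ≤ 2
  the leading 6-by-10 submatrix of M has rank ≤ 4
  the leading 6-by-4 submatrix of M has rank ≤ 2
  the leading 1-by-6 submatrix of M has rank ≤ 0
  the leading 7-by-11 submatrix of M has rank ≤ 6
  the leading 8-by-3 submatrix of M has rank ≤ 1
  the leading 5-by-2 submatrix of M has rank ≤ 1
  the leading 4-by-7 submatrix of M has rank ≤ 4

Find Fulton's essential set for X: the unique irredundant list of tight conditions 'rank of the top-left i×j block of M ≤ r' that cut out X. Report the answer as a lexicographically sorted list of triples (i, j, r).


Computing R[i][j] = min implied NW-rank bound (n=12, 43 conditions):

  R[1]: 0, 0, 0, 0, 0, 0, 1, 1, 1, 1, 1, 1
  R[2]: 0, 0, 0, 1, 1, 1, 2, 2, 2, 2, 2, 2
  R[3]: 0, 1, 1, 2, 2, 2, 3, 3, 3, 3, 3, 3
  R[4]: 0, 1, 1, 2, 2, 2, 3, 3, 3, 3, 3, 4
  R[5]: 0, 1, 1, 2, 2, 2, 3, 4, 4, 4, 4, 5
  R[6]: 0, 1, 1, 2, 2, 2, 3, 4, 4, 4, 5, 6
  R[7]: 0, 1, 1, 2, 2, 2, 3, 4, 5, 5, 6, 7
  R[8]: 0, 1, 1, 2, 3, 3, 4, 5, 6, 6, 7, 8
  R[9]: 0, 1, 1, 2, 3, 3, 4, 5, 6, 7, 8, 9
  R[10]: 1, 2, 2, 3, 4, 4, 5, 6, 7, 8, 9, 10
  R[11]: 1, 2, 3, 4, 5, 5, 6, 7, 8, 9, 10, 11
  R[12]: 1, 2, 3, 4, 5, 6, 7, 8, 9, 10, 11, 12

so w = (7, 4, 2, 12, 8, 11, 9, 5, 10, 1, 3, 6).

Rothe diagram D(w) (37 cells), 8 SE-corners (essential conditions):

[(1, 6, 0), (2, 3, 0), (4, 11, 3), (6, 10, 4), (7, 6, 2), (9, 1, 0), (9, 3, 1), (9, 6, 3)]


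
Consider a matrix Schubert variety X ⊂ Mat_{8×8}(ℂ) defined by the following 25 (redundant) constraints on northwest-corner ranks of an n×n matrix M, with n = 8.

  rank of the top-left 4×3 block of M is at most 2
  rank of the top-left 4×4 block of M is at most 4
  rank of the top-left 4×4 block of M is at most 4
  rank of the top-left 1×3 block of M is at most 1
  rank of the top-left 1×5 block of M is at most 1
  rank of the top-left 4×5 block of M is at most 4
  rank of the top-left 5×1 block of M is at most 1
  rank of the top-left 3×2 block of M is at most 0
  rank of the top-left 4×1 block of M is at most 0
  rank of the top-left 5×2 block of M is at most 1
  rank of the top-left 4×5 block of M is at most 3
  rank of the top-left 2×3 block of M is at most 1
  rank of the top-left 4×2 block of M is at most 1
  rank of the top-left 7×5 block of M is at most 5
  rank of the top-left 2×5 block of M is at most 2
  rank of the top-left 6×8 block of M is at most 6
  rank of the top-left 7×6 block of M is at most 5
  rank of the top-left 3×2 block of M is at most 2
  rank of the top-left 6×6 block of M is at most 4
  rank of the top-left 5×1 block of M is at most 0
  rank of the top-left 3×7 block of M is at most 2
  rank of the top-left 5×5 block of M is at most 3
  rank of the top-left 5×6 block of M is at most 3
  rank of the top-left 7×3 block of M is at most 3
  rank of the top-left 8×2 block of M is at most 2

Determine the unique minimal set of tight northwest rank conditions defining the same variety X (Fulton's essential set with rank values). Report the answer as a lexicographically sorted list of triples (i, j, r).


Propagating the 25 rank bounds to every northwest block:

  0, 0, 1, 1, 1, 1, 1, 1
  0, 0, 1, 2, 2, 2, 2, 2
  0, 0, 1, 2, 2, 2, 2, 3
  0, 1, 2, 3, 3, 3, 3, 4
  0, 1, 2, 3, 3, 3, 4, 5
  1, 2, 3, 4, 4, 4, 5, 6
  1, 2, 3, 4, 5, 5, 6, 7
  1, 2, 3, 4, 5, 6, 7, 8

reading off 1-entries of Δ²R: w = (3, 4, 8, 2, 7, 1, 5, 6).

D(w) has 13 cells with 4 SE-corners; essential set:

[(3, 2, 0), (3, 7, 2), (5, 1, 0), (5, 6, 3)]


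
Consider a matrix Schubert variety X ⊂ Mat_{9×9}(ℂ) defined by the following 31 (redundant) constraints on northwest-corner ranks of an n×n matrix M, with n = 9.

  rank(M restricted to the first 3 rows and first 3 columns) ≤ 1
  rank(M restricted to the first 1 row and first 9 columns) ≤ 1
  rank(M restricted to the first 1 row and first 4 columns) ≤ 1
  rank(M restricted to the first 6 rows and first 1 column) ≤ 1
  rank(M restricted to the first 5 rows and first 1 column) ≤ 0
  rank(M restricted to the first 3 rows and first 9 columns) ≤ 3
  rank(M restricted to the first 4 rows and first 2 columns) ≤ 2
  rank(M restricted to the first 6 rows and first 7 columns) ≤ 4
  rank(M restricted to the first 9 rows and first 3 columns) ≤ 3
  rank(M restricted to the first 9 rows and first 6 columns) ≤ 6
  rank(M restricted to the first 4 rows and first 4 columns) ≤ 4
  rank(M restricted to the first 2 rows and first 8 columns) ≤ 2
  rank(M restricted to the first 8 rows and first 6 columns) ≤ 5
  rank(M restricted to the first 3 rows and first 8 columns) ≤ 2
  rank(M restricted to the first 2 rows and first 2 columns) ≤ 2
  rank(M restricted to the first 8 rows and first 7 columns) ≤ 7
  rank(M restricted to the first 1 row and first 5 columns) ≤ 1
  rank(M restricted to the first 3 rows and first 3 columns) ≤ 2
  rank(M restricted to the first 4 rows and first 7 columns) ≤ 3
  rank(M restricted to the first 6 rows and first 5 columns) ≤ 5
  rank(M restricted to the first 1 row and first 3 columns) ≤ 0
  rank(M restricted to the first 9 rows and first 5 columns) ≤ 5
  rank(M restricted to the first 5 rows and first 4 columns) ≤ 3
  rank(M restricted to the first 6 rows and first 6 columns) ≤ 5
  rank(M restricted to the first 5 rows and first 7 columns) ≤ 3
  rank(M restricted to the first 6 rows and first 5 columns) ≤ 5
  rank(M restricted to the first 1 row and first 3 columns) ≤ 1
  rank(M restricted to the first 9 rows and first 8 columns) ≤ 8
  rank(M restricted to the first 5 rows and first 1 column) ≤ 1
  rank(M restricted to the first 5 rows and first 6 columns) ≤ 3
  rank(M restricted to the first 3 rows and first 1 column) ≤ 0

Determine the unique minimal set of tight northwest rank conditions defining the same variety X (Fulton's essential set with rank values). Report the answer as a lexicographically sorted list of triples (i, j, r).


Recovering R(i,j) via the rank-extension bound from the 31 conditions:

  i=1: 0 | 0 | 0 | 1 | 1 | 1 | 1 | 1 | 1
  i=2: 0 | 1 | 1 | 2 | 2 | 2 | 2 | 2 | 2
  i=3: 0 | 1 | 1 | 2 | 2 | 2 | 2 | 2 | 3
  i=4: 0 | 1 | 2 | 3 | 3 | 3 | 3 | 3 | 4
  i=5: 0 | 1 | 2 | 3 | 3 | 3 | 3 | 4 | 5
  i=6: 1 | 2 | 3 | 4 | 4 | 4 | 4 | 5 | 6
  i=7: 1 | 2 | 3 | 4 | 5 | 5 | 5 | 6 | 7
  i=8: 1 | 2 | 3 | 4 | 5 | 5 | 6 | 7 | 8
  i=9: 1 | 2 | 3 | 4 | 5 | 6 | 7 | 8 | 9

giving w = (4, 2, 9, 3, 8, 1, 5, 7, 6) via Δ²R.

Rothe diagram D(w) (16 cells), 6 SE-corners (essential conditions):

[(1, 3, 0), (3, 3, 1), (3, 8, 2), (5, 1, 0), (5, 7, 3), (8, 6, 5)]


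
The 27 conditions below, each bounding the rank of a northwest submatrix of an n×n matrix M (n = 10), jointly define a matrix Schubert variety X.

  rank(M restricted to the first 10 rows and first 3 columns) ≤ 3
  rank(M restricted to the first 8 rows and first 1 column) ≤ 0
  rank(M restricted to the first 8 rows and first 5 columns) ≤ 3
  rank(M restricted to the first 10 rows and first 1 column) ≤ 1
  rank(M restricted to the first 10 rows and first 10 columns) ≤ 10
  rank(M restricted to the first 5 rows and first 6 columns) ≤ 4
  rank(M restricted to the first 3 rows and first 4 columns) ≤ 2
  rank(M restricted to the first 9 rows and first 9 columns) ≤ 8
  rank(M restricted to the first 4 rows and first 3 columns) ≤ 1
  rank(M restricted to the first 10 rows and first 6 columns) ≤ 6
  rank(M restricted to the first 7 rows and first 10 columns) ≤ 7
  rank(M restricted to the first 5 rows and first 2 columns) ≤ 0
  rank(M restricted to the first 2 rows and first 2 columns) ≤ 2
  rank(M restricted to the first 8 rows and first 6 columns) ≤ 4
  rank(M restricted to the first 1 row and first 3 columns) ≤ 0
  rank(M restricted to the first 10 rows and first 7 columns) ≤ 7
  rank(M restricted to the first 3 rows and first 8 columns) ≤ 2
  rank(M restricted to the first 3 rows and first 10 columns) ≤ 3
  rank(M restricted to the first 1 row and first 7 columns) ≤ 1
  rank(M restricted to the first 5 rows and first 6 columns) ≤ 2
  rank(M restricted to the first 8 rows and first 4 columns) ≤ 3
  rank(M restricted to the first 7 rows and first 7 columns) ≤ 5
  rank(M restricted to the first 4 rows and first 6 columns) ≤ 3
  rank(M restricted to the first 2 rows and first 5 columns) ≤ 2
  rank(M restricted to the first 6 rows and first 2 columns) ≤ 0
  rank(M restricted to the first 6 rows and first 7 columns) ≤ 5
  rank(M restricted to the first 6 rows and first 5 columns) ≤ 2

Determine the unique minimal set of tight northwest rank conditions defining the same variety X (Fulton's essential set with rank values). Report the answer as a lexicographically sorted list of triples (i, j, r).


Propagating the 27 rank bounds to every northwest block:

  row 1: 0 0 0 1 1 1 1 1 1 1
  row 2: 0 0 1 2 2 2 2 2 2 2
  row 3: 0 0 1 2 2 2 2 2 3 3
  row 4: 0 0 1 2 2 2 3 3 4 4
  row 5: 0 0 1 2 2 2 3 4 5 5
  row 6: 0 0 1 2 2 3 4 5 6 6
  row 7: 0 1 2 3 3 4 5 6 7 7
  row 8: 0 1 2 3 3 4 5 6 7 8
  row 9: 1 2 3 4 4 5 6 7 8 9
  row 10: 1 2 3 4 5 6 7 8 9 10

reading off 1-entries of Δ²R: w = (4, 3, 9, 7, 8, 6, 2, 10, 1, 5).

Rothe diagram D(w) (25 cells), 7 SE-corners (essential conditions):

[(1, 3, 0), (3, 8, 2), (5, 6, 2), (6, 2, 0), (6, 5, 2), (8, 1, 0), (8, 5, 3)]


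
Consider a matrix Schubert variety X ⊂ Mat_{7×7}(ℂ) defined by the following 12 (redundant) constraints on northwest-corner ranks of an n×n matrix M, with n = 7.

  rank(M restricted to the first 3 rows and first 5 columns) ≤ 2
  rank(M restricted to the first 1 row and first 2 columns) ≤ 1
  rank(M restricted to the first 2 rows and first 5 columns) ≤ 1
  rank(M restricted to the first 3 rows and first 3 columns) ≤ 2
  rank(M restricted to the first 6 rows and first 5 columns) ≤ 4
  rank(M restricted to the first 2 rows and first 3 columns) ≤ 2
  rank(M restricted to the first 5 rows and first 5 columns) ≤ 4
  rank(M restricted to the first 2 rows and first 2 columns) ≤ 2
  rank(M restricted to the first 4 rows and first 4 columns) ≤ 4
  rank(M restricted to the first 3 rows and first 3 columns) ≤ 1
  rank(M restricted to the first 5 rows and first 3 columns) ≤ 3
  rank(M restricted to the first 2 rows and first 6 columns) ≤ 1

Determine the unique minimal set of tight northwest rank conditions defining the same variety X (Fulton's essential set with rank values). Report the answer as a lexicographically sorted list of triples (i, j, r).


Computing R[i][j] = min implied NW-rank bound (n=7, 12 conditions):

  1, 1, 1, 1, 1, 1, 1
  1, 1, 1, 1, 1, 1, 2
  1, 1, 1, 2, 2, 2, 3
  1, 2, 2, 3, 3, 3, 4
  1, 2, 3, 4, 4, 4, 5
  1, 2, 3, 4, 4, 5, 6
  1, 2, 3, 4, 5, 6, 7

giving w = (1, 7, 4, 2, 3, 6, 5) via Δ²R.

D(w) has 8 cells with 3 SE-corners; essential set:

[(2, 6, 1), (3, 3, 1), (6, 5, 4)]


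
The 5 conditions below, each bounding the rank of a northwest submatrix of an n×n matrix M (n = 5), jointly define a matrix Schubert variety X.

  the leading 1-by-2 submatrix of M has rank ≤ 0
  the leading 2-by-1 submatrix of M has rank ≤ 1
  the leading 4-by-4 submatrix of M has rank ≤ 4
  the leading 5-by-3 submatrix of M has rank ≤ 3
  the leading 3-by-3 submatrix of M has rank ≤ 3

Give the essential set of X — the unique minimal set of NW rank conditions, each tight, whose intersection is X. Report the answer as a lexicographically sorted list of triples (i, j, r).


Rank table r_w(5×5) implied by the 5 constraints:

  R[1]: 0, 0, 1, 1, 1
  R[2]: 1, 1, 2, 2, 2
  R[3]: 1, 2, 3, 3, 3
  R[4]: 1, 2, 3, 4, 4
  R[5]: 1, 2, 3, 4, 5

second differences of R give the permutation w = (3, 1, 2, 4, 5).

1 SE-corner of the 2-cell Rothe diagram gives Ess(w):

[(1, 2, 0)]


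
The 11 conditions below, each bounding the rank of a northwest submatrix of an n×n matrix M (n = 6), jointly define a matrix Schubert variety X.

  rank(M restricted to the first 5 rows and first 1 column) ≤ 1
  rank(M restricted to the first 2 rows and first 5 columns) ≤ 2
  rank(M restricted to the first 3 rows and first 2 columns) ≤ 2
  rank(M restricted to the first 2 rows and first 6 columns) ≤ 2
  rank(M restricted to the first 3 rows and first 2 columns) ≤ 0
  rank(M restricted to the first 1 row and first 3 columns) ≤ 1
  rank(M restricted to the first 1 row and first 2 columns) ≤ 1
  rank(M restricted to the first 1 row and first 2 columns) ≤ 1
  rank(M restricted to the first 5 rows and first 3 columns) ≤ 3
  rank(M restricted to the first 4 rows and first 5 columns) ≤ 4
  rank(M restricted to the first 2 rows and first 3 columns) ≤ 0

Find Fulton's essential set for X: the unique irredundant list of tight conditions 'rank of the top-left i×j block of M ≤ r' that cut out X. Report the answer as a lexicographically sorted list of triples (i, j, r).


Recovering R(i,j) via the rank-extension bound from the 11 conditions:

  row 1: 0 | 0 | 0 | 1 | 1 | 1
  row 2: 0 | 0 | 0 | 1 | 2 | 2
  row 3: 0 | 0 | 1 | 2 | 3 | 3
  row 4: 1 | 1 | 2 | 3 | 4 | 4
  row 5: 1 | 2 | 3 | 4 | 5 | 5
  row 6: 1 | 2 | 3 | 4 | 5 | 6

hence w(1..6) = (4, 5, 3, 1, 2, 6).

Fulton essential set (2 of the 8 Rothe cells):

[(2, 3, 0), (3, 2, 0)]


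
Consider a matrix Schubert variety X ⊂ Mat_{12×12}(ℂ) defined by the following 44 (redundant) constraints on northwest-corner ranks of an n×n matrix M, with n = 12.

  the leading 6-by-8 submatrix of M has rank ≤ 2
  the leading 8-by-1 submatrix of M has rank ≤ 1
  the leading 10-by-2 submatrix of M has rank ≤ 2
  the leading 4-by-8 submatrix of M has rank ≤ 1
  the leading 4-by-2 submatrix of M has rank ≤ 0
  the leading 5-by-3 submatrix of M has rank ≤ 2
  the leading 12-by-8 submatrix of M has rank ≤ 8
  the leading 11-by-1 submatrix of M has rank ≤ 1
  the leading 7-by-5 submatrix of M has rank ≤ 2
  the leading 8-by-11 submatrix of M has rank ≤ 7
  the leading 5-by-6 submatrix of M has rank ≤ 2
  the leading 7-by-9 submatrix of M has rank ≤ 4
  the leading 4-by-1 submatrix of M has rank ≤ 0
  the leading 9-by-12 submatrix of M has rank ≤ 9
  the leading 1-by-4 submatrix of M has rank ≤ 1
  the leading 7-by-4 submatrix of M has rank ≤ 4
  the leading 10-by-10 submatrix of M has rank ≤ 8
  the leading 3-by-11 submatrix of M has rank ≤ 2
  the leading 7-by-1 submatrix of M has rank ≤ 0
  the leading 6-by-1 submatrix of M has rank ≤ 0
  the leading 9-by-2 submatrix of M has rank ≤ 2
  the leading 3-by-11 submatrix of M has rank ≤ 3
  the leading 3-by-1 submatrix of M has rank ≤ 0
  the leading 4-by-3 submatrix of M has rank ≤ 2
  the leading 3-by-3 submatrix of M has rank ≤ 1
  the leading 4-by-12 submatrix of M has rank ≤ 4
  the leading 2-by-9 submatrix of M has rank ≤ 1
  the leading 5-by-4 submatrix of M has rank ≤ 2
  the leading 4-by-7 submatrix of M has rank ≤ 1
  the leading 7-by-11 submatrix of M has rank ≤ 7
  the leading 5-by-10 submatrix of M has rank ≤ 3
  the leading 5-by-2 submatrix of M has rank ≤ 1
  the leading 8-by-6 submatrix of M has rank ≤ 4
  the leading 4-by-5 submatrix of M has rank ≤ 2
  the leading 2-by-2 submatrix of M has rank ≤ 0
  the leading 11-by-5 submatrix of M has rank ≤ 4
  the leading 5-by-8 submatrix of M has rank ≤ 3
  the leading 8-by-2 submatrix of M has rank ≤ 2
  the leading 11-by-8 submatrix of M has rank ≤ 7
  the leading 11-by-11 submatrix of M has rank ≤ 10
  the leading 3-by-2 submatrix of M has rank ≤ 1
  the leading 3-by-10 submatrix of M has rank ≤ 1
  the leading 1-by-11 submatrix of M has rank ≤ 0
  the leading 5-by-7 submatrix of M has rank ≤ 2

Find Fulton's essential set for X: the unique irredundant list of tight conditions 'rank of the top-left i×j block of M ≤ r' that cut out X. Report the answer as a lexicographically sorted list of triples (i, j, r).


Rank table r_w(12×12) implied by the 44 constraints:

  row 1: 0  0  0  0  0  0  0  0  0  0  0  1
  row 2: 0  0  1  1  1  1  1  1  1  1  1  2
  row 3: 0  0  1  1  1  1  1  1  1  1  2  3
  row 4: 0  0  1  1  1  1  1  1  2  2  3  4
  row 5: 0  1  2  2  2  2  2  2  3  3  4  5
  row 6: 0  1  2  2  2  2  2  2  3  4  5  6
  row 7: 0  1  2  2  2  3  3  3  4  5  6  7
  row 8: 1  2  3  3  3  4  4  4  5  6  7  8
  row 9: 1  2  3  4  4  5  5  5  6  7  8  9
  row 10: 1  2  3  4  4  5  6  6  7  8  9  10
  row 11: 1  2  3  4  4  5  6  7  8  9  10  11
  row 12: 1  2  3  4  5  6  7  8  9  10  11  12

giving w = (12, 3, 11, 9, 2, 10, 6, 1, 4, 7, 8, 5) via Δ²R.

ℓ(w)=41; the 8 essential cells (i,j,r):

[(1, 11, 0), (3, 10, 1), (4, 2, 0), (4, 8, 1), (6, 8, 2), (7, 1, 0), (7, 5, 2), (11, 5, 4)]


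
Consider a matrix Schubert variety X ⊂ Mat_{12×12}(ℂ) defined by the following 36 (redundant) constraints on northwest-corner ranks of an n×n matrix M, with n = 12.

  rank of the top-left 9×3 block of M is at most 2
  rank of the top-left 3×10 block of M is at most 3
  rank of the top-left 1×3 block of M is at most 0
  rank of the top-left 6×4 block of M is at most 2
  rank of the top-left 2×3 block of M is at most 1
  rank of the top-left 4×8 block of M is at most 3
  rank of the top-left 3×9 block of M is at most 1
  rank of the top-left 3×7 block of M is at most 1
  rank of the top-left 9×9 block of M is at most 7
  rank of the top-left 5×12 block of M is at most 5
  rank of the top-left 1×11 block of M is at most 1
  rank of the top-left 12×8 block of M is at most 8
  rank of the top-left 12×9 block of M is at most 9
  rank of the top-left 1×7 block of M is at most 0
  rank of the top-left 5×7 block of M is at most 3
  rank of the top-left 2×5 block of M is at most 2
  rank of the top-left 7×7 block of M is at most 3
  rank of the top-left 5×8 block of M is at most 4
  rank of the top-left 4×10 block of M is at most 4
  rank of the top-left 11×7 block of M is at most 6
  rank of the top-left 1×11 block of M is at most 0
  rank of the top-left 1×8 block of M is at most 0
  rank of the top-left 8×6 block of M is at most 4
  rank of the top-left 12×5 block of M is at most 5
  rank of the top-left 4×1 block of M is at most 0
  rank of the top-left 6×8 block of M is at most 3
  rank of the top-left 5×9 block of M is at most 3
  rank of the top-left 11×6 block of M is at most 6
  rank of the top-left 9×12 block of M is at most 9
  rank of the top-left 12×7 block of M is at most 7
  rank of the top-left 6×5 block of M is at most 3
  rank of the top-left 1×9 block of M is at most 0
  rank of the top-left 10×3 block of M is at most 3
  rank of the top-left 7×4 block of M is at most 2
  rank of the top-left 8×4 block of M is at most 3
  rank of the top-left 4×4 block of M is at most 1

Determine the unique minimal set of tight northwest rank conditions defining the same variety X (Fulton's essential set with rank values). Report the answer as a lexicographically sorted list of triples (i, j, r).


Propagating the 36 rank bounds to every northwest block:

  0 | 0 | 0 | 0 | 0 | 0 | 0 | 0 | 0 | 0 | 0 | 1
  0 | 1 | 1 | 1 | 1 | 1 | 1 | 1 | 1 | 1 | 1 | 2
  0 | 1 | 1 | 1 | 1 | 1 | 1 | 1 | 1 | 2 | 2 | 3
  0 | 1 | 1 | 1 | 2 | 2 | 2 | 2 | 2 | 3 | 3 | 4
  1 | 2 | 2 | 2 | 3 | 3 | 3 | 3 | 3 | 4 | 4 | 5
  1 | 2 | 2 | 2 | 3 | 3 | 3 | 3 | 4 | 5 | 5 | 6
  1 | 2 | 2 | 2 | 3 | 3 | 3 | 4 | 5 | 6 | 6 | 7
  1 | 2 | 2 | 3 | 4 | 4 | 4 | 5 | 6 | 7 | 7 | 8
  1 | 2 | 2 | 3 | 4 | 5 | 5 | 6 | 7 | 8 | 8 | 9
  1 | 2 | 3 | 4 | 5 | 6 | 6 | 7 | 8 | 9 | 9 | 10
  1 | 2 | 3 | 4 | 5 | 6 | 6 | 7 | 8 | 9 | 10 | 11
  1 | 2 | 3 | 4 | 5 | 6 | 7 | 8 | 9 | 10 | 11 | 12

so w = (12, 2, 10, 5, 1, 9, 8, 4, 6, 3, 11, 7).

Fulton essential set (9 of the 35 Rothe cells):

[(1, 11, 0), (3, 9, 1), (4, 1, 0), (4, 4, 1), (6, 8, 3), (7, 4, 2), (7, 7, 3), (9, 3, 2), (11, 7, 6)]


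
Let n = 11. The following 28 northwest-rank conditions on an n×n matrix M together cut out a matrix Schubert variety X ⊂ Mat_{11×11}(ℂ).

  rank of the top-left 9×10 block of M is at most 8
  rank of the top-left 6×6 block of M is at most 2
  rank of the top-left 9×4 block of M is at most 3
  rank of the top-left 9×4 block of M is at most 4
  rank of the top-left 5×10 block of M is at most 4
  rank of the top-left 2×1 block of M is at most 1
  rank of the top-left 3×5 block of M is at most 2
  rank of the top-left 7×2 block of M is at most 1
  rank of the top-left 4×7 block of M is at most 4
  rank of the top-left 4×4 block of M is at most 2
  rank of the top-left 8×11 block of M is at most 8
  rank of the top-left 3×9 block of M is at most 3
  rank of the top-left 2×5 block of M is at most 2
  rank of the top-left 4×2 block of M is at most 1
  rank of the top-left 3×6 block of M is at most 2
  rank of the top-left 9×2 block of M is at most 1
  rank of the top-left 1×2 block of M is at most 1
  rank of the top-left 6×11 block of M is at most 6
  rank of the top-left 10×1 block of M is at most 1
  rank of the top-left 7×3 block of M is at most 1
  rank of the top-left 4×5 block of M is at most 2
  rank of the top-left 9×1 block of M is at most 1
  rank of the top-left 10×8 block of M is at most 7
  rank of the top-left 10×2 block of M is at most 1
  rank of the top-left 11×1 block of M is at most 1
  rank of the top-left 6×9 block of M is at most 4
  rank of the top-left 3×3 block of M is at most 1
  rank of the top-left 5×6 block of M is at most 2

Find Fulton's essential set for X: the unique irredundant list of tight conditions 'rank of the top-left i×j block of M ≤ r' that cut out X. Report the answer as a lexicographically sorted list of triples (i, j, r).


Rank table r_w(11×11) implied by the 28 constraints:

  1 1 1 1 1 1 1 1 1 1 1
  1 1 1 2 2 2 2 2 2 2 2
  1 1 1 2 2 2 3 3 3 3 3
  1 1 1 2 2 2 3 4 4 4 4
  1 1 1 2 2 2 3 4 4 4 5
  1 1 1 2 2 2 3 4 4 5 6
  1 1 1 2 3 3 4 5 5 6 7
  1 1 2 3 4 4 5 6 6 7 8
  1 1 2 3 4 5 6 7 7 8 9
  1 1 2 3 4 5 6 7 8 9 10
  1 2 3 4 5 6 7 8 9 10 11

reading off 1-entries of Δ²R: w = (1, 4, 7, 8, 11, 10, 5, 3, 6, 9, 2).

|D(w)|=26, |Ess(w)|=5:

[(5, 10, 4), (6, 6, 2), (6, 9, 4), (7, 3, 1), (10, 2, 1)]


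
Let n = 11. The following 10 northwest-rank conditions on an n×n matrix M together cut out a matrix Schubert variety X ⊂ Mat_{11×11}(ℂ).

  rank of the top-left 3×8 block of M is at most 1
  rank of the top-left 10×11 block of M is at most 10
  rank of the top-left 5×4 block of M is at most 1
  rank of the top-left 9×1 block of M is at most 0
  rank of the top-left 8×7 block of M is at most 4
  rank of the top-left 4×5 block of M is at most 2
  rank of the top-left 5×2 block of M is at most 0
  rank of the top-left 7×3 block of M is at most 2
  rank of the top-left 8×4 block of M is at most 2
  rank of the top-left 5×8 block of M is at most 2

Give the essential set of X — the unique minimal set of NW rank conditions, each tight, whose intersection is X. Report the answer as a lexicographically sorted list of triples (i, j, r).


The tightest implied rank at each (i,j), from the 10 conditions:

  row 1: 0  0  1  1  1  1  1  1  1  1  1
  row 2: 0  0  1  1  1  1  1  1  2  2  2
  row 3: 0  0  1  1  1  1  1  1  2  3  3
  row 4: 0  0  1  1  2  2  2  2  3  4  4
  row 5: 0  0  1  1  2  2  2  2  3  4  5
  row 6: 0  1  2  2  3  3  3  3  4  5  6
  row 7: 0  1  2  2  3  4  4  4  5  6  7
  row 8: 0  1  2  2  3  4  4  5  6  7  8
  row 9: 0  1  2  3  4  5  5  6  7  8  9
  row 10: 1  2  3  4  5  6  6  7  8  9  10
  row 11: 1  2  3  4  5  6  7  8  9  10  11

the unique w with this rank table is (3, 9, 10, 5, 11, 2, 6, 8, 4, 1, 7).

Rothe diagram D(w) (32 cells), 7 SE-corners (essential conditions):

[(3, 8, 1), (5, 2, 0), (5, 4, 1), (5, 8, 2), (8, 4, 2), (8, 7, 4), (9, 1, 0)]


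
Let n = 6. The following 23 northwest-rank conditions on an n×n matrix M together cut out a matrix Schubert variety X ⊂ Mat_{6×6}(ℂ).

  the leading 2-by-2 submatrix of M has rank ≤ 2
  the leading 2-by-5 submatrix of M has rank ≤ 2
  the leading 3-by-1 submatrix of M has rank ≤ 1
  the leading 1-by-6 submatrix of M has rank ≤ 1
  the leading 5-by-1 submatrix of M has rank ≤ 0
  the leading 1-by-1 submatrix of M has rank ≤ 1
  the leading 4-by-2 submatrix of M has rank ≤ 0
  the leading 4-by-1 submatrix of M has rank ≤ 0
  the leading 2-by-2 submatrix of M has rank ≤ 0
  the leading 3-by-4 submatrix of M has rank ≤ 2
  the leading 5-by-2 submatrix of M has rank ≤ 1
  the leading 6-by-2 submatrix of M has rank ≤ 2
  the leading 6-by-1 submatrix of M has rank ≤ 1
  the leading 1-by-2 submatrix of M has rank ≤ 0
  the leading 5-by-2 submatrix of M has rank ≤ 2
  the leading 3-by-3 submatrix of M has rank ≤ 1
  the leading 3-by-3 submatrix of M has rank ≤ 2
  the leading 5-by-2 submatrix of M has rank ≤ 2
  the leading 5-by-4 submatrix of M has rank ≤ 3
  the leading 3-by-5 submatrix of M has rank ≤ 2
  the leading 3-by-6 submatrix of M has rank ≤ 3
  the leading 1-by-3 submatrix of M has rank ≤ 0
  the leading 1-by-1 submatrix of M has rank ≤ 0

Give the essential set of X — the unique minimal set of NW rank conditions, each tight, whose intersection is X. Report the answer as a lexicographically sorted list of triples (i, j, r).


Computing R[i][j] = min implied NW-rank bound (n=6, 23 conditions):

  row 1: 0, 0, 0, 1, 1, 1
  row 2: 0, 0, 1, 2, 2, 2
  row 3: 0, 0, 1, 2, 2, 3
  row 4: 0, 0, 1, 2, 3, 4
  row 5: 0, 1, 2, 3, 4, 5
  row 6: 1, 2, 3, 4, 5, 6

the unique w with this rank table is (4, 3, 6, 5, 2, 1).

|D(w)|=11, |Ess(w)|=4:

[(1, 3, 0), (3, 5, 2), (4, 2, 0), (5, 1, 0)]


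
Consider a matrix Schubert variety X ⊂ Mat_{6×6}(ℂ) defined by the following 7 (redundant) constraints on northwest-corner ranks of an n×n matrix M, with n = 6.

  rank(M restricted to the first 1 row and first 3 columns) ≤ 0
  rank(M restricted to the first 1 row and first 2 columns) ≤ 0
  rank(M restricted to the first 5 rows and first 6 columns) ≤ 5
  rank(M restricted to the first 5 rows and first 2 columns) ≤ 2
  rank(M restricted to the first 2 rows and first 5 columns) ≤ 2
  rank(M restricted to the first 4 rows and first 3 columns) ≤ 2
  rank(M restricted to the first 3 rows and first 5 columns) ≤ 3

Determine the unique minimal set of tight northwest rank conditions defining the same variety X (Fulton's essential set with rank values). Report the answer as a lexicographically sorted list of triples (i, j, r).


Rank table r_w(6×6) implied by the 7 constraints:

  i=1: 0 | 0 | 0 | 1 | 1 | 1
  i=2: 1 | 1 | 1 | 2 | 2 | 2
  i=3: 1 | 2 | 2 | 3 | 3 | 3
  i=4: 1 | 2 | 2 | 3 | 4 | 4
  i=5: 1 | 2 | 3 | 4 | 5 | 5
  i=6: 1 | 2 | 3 | 4 | 5 | 6

so w = (4, 1, 2, 5, 3, 6).

|D(w)|=4, |Ess(w)|=2:

[(1, 3, 0), (4, 3, 2)]


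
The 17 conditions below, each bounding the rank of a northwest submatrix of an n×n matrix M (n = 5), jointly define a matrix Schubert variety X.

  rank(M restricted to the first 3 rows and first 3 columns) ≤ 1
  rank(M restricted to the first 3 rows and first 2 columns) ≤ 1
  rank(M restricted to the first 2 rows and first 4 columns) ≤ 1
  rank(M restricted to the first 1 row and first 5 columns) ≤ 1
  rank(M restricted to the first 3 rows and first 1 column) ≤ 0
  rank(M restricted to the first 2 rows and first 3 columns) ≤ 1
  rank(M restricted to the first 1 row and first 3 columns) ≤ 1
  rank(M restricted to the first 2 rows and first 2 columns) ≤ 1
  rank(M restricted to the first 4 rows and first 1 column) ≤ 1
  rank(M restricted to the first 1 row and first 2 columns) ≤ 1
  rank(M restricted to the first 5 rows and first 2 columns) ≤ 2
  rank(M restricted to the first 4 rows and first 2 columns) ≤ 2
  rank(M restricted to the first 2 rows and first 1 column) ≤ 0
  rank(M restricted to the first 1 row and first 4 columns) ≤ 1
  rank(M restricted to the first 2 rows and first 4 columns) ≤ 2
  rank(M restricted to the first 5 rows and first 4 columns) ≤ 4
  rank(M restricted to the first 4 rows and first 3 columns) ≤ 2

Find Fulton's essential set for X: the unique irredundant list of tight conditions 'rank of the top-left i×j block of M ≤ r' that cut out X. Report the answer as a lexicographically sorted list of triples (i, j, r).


Reconstructing r_w from the 17 given conditions:

  row 1: 0 | 1 | 1 | 1 | 1
  row 2: 0 | 1 | 1 | 1 | 2
  row 3: 0 | 1 | 1 | 2 | 3
  row 4: 1 | 2 | 2 | 3 | 4
  row 5: 1 | 2 | 3 | 4 | 5

the unique w with this rank table is (2, 5, 4, 1, 3).

ℓ(w)=6; the 3 essential cells (i,j,r):

[(2, 4, 1), (3, 1, 0), (3, 3, 1)]


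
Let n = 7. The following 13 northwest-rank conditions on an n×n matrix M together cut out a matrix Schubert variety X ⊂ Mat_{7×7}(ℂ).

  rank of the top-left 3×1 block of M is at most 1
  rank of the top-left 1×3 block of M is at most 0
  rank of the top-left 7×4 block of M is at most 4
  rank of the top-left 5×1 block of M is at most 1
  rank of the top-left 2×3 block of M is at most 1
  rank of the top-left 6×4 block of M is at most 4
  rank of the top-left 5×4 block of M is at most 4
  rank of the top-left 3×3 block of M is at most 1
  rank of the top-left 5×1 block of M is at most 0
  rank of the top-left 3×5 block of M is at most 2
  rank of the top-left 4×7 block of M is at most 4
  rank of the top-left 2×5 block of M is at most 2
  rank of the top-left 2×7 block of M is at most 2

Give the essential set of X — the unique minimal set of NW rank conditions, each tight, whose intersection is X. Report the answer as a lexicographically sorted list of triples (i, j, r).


Rank table r_w(7×7) implied by the 13 constraints:

  R[1]: 0 0 0 1 1 1 1
  R[2]: 0 1 1 2 2 2 2
  R[3]: 0 1 1 2 2 3 3
  R[4]: 0 1 2 3 3 4 4
  R[5]: 0 1 2 3 4 5 5
  R[6]: 1 2 3 4 5 6 6
  R[7]: 1 2 3 4 5 6 7

giving w = (4, 2, 6, 3, 5, 1, 7) via Δ²R.

ℓ(w)=9; the 4 essential cells (i,j,r):

[(1, 3, 0), (3, 3, 1), (3, 5, 2), (5, 1, 0)]


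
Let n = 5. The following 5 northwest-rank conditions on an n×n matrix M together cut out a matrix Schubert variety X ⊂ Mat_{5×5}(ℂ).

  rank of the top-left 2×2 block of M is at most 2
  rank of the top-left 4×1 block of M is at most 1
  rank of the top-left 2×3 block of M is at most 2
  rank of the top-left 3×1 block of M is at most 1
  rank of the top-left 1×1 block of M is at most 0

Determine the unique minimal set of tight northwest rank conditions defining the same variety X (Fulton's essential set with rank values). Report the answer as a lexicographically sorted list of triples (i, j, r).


Rank table r_w(5×5) implied by the 5 constraints:

  i=1: 0 | 1 | 1 | 1 | 1
  i=2: 1 | 2 | 2 | 2 | 2
  i=3: 1 | 2 | 3 | 3 | 3
  i=4: 1 | 2 | 3 | 4 | 4
  i=5: 1 | 2 | 3 | 4 | 5

the unique w with this rank table is (2, 1, 3, 4, 5).

ℓ(w)=1; the 1 essential cell (i,j,r):

[(1, 1, 0)]


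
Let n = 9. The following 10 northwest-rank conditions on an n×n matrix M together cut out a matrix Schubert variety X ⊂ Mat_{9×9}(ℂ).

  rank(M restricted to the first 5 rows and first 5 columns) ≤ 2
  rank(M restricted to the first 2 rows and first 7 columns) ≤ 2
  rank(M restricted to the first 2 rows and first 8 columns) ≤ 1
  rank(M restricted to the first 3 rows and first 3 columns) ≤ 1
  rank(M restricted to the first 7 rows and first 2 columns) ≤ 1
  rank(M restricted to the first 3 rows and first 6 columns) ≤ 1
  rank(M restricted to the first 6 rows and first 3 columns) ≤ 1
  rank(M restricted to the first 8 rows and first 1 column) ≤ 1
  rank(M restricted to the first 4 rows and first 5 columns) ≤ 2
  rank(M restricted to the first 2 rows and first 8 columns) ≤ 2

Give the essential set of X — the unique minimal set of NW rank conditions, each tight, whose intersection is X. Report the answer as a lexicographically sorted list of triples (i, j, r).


Computing R[i][j] = min implied NW-rank bound (n=9, 10 conditions):

  R[1]: 1 1 1 1 1 1 1 1 1
  R[2]: 1 1 1 1 1 1 1 1 2
  R[3]: 1 1 1 1 1 1 2 2 3
  R[4]: 1 1 1 2 2 2 3 3 4
  R[5]: 1 1 1 2 2 3 4 4 5
  R[6]: 1 1 1 2 3 4 5 5 6
  R[7]: 1 1 2 3 4 5 6 6 7
  R[8]: 1 2 3 4 5 6 7 7 8
  R[9]: 1 2 3 4 5 6 7 8 9

giving w = (1, 9, 7, 4, 6, 5, 3, 2, 8) via Δ²R.

5 SE-corners of the 20-cell Rothe diagram give Ess(w):

[(2, 8, 1), (3, 6, 1), (5, 5, 2), (6, 3, 1), (7, 2, 1)]


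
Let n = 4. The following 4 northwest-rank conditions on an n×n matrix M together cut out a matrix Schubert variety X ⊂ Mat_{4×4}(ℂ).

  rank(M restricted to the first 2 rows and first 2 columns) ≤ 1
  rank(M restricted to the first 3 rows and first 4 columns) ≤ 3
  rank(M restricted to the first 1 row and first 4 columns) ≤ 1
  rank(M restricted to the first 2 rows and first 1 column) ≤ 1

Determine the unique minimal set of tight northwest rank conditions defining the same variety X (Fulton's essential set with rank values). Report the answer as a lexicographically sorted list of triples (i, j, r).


Propagating the 4 rank bounds to every northwest block:

  i=1: 1, 1, 1, 1
  i=2: 1, 1, 2, 2
  i=3: 1, 2, 3, 3
  i=4: 1, 2, 3, 4

so w = (1, 3, 2, 4).

Fulton essential set (the sole Rothe cell):

[(2, 2, 1)]


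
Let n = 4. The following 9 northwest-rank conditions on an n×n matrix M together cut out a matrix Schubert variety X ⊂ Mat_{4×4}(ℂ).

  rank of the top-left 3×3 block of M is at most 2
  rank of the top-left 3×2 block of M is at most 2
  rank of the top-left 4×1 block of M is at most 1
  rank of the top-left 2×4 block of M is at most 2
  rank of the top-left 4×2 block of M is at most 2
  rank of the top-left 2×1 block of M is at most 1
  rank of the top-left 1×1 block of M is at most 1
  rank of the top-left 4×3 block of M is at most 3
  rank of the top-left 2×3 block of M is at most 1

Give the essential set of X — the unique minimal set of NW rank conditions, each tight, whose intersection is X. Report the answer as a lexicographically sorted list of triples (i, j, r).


Propagating the 9 rank bounds to every northwest block:

  1, 1, 1, 1
  1, 1, 1, 2
  1, 2, 2, 3
  1, 2, 3, 4

the unique w with this rank table is (1, 4, 2, 3).

D(w) has 2 cells with 1 SE-corner; essential set:

[(2, 3, 1)]


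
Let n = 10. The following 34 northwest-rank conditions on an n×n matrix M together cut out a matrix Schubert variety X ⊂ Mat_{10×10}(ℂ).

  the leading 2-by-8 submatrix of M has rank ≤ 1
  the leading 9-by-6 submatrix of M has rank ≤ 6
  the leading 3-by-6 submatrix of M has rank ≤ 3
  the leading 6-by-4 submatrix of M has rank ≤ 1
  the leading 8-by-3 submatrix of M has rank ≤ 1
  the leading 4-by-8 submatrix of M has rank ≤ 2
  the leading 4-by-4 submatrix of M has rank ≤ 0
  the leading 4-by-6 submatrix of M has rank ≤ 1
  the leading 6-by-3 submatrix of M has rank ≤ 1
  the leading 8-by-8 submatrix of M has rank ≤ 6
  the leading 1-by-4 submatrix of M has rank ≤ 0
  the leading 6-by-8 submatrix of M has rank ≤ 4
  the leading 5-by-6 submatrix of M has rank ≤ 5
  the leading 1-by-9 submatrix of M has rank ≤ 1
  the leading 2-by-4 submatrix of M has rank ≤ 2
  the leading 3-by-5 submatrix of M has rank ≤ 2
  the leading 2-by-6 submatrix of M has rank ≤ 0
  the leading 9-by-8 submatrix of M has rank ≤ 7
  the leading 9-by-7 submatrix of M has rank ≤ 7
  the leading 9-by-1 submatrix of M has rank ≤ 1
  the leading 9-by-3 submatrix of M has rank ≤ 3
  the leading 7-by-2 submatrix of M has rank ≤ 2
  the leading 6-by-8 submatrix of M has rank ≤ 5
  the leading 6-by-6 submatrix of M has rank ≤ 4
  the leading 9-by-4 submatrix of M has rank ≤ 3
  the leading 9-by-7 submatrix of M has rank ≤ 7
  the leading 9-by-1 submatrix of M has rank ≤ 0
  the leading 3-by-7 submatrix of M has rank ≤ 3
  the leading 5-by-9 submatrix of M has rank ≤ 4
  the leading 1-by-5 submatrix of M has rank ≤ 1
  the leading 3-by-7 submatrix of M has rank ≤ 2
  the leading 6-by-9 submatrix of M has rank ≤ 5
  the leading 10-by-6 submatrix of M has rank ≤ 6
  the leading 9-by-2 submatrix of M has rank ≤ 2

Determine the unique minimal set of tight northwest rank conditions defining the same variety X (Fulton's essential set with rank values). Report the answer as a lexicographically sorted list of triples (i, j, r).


Propagating the 34 rank bounds to every northwest block:

  0 0 0 0 0 0 1 1 1 1
  0 0 0 0 0 0 1 1 2 2
  0 0 0 0 1 1 2 2 3 3
  0 0 0 0 1 1 2 2 3 4
  0 1 1 1 2 2 3 3 4 5
  0 1 1 1 2 3 4 4 5 6
  0 1 1 2 3 4 5 5 6 7
  0 1 1 2 3 4 5 6 7 8
  0 1 2 3 4 5 6 7 8 9
  1 2 3 4 5 6 7 8 9 10

giving w = (7, 9, 5, 10, 2, 6, 4, 8, 3, 1) via Δ²R.

D(w) has 32 cells with 8 SE-corners; essential set:

[(2, 6, 0), (2, 8, 1), (4, 4, 0), (4, 6, 1), (4, 8, 2), (6, 4, 1), (8, 3, 1), (9, 1, 0)]


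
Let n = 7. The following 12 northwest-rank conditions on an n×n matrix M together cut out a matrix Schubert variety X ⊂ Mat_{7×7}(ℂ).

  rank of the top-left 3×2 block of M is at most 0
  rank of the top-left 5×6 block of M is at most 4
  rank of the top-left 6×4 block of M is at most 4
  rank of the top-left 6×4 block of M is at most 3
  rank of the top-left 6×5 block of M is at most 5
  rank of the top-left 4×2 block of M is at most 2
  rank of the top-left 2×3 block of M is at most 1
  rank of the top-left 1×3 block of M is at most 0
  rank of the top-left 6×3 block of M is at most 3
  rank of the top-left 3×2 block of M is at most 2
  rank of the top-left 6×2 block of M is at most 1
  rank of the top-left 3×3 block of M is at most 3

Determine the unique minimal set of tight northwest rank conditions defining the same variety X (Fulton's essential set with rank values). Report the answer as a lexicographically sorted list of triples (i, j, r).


Computing R[i][j] = min implied NW-rank bound (n=7, 12 conditions):

  0  0  0  1  1  1  1
  0  0  1  2  2  2  2
  0  0  1  2  3  3  3
  1  1  2  3  4  4  4
  1  1  2  3  4  4  5
  1  1  2  3  4  5  6
  1  2  3  4  5  6  7

second differences of R give the permutation w = (4, 3, 5, 1, 7, 6, 2).

|D(w)|=10, |Ess(w)|=4:

[(1, 3, 0), (3, 2, 0), (5, 6, 4), (6, 2, 1)]


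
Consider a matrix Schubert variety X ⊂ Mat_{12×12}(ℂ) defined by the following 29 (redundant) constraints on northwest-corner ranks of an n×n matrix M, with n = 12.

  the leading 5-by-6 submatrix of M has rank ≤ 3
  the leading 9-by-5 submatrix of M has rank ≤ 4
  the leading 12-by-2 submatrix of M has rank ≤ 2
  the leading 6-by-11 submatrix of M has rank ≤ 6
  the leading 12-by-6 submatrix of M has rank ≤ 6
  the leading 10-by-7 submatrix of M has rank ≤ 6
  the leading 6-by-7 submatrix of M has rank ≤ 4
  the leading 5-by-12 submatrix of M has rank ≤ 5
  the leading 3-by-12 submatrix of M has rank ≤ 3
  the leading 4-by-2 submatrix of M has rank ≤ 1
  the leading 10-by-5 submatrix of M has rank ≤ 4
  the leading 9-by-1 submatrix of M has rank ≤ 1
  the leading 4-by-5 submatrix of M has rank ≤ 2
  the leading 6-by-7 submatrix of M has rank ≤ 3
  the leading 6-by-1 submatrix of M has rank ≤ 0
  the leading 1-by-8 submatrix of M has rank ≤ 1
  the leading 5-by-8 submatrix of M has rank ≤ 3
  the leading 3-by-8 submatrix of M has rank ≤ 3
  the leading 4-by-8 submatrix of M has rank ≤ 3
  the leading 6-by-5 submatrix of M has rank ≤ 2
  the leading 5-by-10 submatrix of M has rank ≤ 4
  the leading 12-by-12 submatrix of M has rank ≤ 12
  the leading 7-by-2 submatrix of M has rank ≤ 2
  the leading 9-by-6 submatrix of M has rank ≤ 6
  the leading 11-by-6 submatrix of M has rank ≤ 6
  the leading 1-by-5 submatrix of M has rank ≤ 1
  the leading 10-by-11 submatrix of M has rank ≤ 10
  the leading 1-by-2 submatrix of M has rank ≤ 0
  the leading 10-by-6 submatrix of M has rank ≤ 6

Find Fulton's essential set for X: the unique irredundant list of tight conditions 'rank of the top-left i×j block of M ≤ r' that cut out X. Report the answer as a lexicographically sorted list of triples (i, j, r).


Recovering R(i,j) via the rank-extension bound from the 29 conditions:

  i=1: 0, 0, 1, 1, 1, 1, 1, 1, 1, 1, 1, 1
  i=2: 0, 1, 2, 2, 2, 2, 2, 2, 2, 2, 2, 2
  i=3: 0, 1, 2, 2, 2, 3, 3, 3, 3, 3, 3, 3
  i=4: 0, 1, 2, 2, 2, 3, 3, 3, 4, 4, 4, 4
  i=5: 0, 1, 2, 2, 2, 3, 3, 3, 4, 4, 5, 5
  i=6: 0, 1, 2, 2, 2, 3, 3, 4, 5, 5, 6, 6
  i=7: 1, 2, 3, 3, 3, 4, 4, 5, 6, 6, 7, 7
  i=8: 1, 2, 3, 4, 4, 5, 5, 6, 7, 7, 8, 8
  i=9: 1, 2, 3, 4, 4, 5, 6, 7, 8, 8, 9, 9
  i=10: 1, 2, 3, 4, 4, 5, 6, 7, 8, 9, 10, 10
  i=11: 1, 2, 3, 4, 5, 6, 7, 8, 9, 10, 11, 11
  i=12: 1, 2, 3, 4, 5, 6, 7, 8, 9, 10, 11, 12

giving w = (3, 2, 6, 9, 11, 8, 1, 4, 7, 10, 5, 12) via Δ²R.

7 SE-corners of the 23-cell Rothe diagram give Ess(w):

[(1, 2, 0), (5, 8, 3), (5, 10, 4), (6, 1, 0), (6, 5, 2), (6, 7, 3), (10, 5, 4)]
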